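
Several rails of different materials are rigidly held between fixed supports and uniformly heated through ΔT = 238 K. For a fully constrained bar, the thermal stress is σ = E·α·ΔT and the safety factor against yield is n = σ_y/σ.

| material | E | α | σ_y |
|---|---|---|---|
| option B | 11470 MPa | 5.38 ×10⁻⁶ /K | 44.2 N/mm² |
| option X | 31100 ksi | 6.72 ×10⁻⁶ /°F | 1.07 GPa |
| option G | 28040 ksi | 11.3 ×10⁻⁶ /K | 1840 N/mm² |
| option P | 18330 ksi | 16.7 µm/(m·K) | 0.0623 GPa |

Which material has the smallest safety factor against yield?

option P

With everything in SI (GPa, ×10⁻⁶/K, MPa):
  option B: E = 11.47, α = 5.38, σ_y = 44.20 → σ = 14.7 MPa, n = 3.01
  option X: E = 214.4, α = 12.1, σ_y = 1070 → σ = 617 MPa, n = 1.73
  option G: E = 193.3, α = 11.3, σ_y = 1840 → σ = 520 MPa, n = 3.54
  option P: E = 126.4, α = 16.7, σ_y = 62.30 → σ = 502 MPa, n = 0.124
Smallest n: option P with n = 0.124.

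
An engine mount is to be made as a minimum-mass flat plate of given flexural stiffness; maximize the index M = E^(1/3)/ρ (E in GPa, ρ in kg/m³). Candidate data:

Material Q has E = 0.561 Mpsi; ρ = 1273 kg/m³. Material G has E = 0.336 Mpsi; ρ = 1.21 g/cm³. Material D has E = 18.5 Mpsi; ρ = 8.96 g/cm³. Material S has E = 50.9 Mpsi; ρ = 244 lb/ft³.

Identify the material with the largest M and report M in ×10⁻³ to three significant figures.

material S, M = 1.80×10⁻³

Convert each candidate to consistent units, then evaluate M:
  material Q: E = 3.868 GPa, ρ = 1273 kg/m³
  material G: E = 2.317 GPa, ρ = 1210 kg/m³
  material D: E = 127.6 GPa, ρ = 8960 kg/m³
  material S: E = 350.9 GPa, ρ = 3909 kg/m³
  material S: M = 1.80×10⁻³
  material Q: M = 1.23×10⁻³
  material G: M = 1.09×10⁻³
  material D: M = 0.562×10⁻³
Material S ranks first.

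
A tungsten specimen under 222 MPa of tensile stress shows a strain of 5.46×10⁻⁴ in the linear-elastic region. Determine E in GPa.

E = σ/ε = 222 MPa / 5.46×10⁻⁴ = 406600 MPa = 407 GPa.

407 GPa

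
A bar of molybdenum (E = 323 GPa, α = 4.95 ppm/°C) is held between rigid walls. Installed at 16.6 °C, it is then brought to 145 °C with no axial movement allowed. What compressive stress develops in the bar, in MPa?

ΔT = 128.4 K. Constrained thermal stress σ = E·α·ΔT = 323.0×10³ MPa × 4.95×10⁻⁶ × 128.4 = 205 MPa (compressive).

205 MPa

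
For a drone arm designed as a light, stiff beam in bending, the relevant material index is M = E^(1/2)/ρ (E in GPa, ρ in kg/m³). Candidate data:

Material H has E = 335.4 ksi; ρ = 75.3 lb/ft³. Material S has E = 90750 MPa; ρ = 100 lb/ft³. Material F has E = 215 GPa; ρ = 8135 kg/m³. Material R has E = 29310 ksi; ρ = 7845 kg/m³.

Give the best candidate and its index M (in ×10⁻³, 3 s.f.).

material S, M = 5.95×10⁻³

Normalizing units and computing the index:
  material H: E = 2.313 GPa, ρ = 1206 kg/m³
  material S: E = 90.75 GPa, ρ = 1602 kg/m³
  material F: E = 215.0 GPa, ρ = 8135 kg/m³
  material R: E = 202.1 GPa, ρ = 7845 kg/m³
  material S: M = 5.95×10⁻³
  material R: M = 1.81×10⁻³
  material F: M = 1.80×10⁻³
  material H: M = 1.26×10⁻³
Material S has the largest M.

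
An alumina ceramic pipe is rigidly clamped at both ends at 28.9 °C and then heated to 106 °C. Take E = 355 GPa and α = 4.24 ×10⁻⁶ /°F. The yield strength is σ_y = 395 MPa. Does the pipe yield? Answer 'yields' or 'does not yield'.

α = 4.24×10⁻⁶/°F × 9/5 = 7.63×10⁻⁶/K.
ΔT = 77.10 K. Constrained thermal stress σ = E·α·ΔT = 355.0×10³ MPa × 7.63×10⁻⁶ × 77.10 = 209 MPa (compressive).
Compare to σ_y = 395 MPa: σ < σ_y, so it does not yield.

does not yield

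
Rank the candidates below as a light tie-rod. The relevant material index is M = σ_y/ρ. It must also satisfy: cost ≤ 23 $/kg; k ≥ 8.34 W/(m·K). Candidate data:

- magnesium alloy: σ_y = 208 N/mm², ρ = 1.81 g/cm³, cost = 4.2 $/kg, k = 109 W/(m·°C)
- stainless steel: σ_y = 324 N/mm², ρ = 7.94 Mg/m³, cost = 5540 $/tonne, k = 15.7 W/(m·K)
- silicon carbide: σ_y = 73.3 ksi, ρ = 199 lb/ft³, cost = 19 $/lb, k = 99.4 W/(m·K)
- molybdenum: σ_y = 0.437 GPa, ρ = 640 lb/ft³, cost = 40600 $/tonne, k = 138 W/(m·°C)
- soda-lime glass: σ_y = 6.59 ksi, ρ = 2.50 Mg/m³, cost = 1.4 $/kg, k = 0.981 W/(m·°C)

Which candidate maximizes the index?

Screen on constraints: cost ≤ 23 $/kg; k ≥ 8.34 W/(m·K). Survivors: magnesium alloy, stainless steel.
Convert each candidate to consistent units, then evaluate M:
  magnesium alloy: σ_y = 208.0 MPa, ρ = 1810 kg/m³
  stainless steel: σ_y = 324.0 MPa, ρ = 7940 kg/m³
  magnesium alloy: M = 115 kN·m/kg
  stainless steel: M = 40.8 kN·m/kg
Magnesium alloy has the largest M.

magnesium alloy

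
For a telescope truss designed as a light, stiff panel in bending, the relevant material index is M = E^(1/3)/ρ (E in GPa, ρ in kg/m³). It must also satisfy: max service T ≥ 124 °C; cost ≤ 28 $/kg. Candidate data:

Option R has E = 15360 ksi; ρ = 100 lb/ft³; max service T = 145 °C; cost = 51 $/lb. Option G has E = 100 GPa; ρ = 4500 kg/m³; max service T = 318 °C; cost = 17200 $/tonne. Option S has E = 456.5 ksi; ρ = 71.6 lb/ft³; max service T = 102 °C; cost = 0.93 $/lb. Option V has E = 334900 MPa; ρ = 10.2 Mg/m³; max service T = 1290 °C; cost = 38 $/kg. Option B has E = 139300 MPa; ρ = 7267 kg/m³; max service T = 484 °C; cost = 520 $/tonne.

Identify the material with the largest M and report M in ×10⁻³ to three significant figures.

option G, M = 1.03×10⁻³

Screen on constraints: max service T ≥ 124 °C; cost ≤ 28 $/kg. Survivors: option G, option B.
In SI units:
  option G: E = 100.0 GPa, ρ = 4500 kg/m³
  option B: E = 139.3 GPa, ρ = 7267 kg/m³
  option G: M = 1.03×10⁻³
  option B: M = 0.713×10⁻³
Option G ranks first.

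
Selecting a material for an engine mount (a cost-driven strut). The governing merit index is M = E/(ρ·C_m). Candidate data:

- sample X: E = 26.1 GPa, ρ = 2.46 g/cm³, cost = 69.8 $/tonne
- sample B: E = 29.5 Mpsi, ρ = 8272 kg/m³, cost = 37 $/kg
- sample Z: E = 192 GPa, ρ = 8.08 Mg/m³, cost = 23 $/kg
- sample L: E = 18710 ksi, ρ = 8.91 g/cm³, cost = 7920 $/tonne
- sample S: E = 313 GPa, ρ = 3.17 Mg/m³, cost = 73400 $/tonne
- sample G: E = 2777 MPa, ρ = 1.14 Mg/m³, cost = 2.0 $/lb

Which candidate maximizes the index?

sample X

Putting every candidate on a common basis:
  sample X: E = 26.10 GPa, ρ = 2460 kg/m³, cost = 0.06980 $/kg
  sample B: E = 203.4 GPa, ρ = 8272 kg/m³, cost = 37.00 $/kg
  sample Z: E = 192.0 GPa, ρ = 8080 kg/m³, cost = 23.00 $/kg
  sample L: E = 129.0 GPa, ρ = 8910 kg/m³, cost = 7.920 $/kg
  sample S: E = 313.0 GPa, ρ = 3170 kg/m³, cost = 73.40 $/kg
  sample G: E = 2.777 GPa, ρ = 1140 kg/m³, cost = 4.409 $/kg
  sample X: M = 152 MN·m per $
  sample L: M = 1.83 MN·m per $
  sample S: M = 1.35 MN·m per $
  sample Z: M = 1.03 MN·m per $
  sample B: M = 0.665 MN·m per $
  sample G: M = 0.552 MN·m per $
Highest index: sample X.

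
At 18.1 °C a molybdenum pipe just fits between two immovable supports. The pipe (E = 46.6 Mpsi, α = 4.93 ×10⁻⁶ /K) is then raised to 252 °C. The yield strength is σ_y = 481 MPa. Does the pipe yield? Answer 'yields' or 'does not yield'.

E = 46.6 Mpsi = 321.3 GPa.
ΔT = 233.9 K. Constrained thermal stress σ = E·α·ΔT = 321.3×10³ MPa × 4.93×10⁻⁶ × 233.9 = 370 MPa (compressive).
Compare to σ_y = 481 MPa: σ < σ_y, so it does not yield.

does not yield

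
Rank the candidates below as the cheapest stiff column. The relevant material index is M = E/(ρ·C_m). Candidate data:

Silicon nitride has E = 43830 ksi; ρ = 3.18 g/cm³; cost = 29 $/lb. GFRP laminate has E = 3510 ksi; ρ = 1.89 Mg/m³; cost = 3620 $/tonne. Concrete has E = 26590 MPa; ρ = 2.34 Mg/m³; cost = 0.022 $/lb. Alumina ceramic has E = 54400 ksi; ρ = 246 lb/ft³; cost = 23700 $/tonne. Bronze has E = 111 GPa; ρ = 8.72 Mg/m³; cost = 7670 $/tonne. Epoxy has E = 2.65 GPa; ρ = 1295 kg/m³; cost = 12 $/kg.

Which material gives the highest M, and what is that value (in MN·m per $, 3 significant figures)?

concrete, M = 234 MN·m per $

Convert each candidate to consistent units, then evaluate M:
  silicon nitride: E = 302.2 GPa, ρ = 3180 kg/m³, cost = 63.93 $/kg
  GFRP laminate: E = 24.20 GPa, ρ = 1890 kg/m³, cost = 3.620 $/kg
  concrete: E = 26.59 GPa, ρ = 2340 kg/m³, cost = 0.04850 $/kg
  alumina ceramic: E = 375.1 GPa, ρ = 3941 kg/m³, cost = 23.70 $/kg
  bronze: E = 111.0 GPa, ρ = 8720 kg/m³, cost = 7.670 $/kg
  epoxy: E = 2.650 GPa, ρ = 1295 kg/m³, cost = 12.00 $/kg
  concrete: M = 234 MN·m per $
  alumina ceramic: M = 4.02 MN·m per $
  GFRP laminate: M = 3.54 MN·m per $
  bronze: M = 1.66 MN·m per $
  silicon nitride: M = 1.49 MN·m per $
  epoxy: M = 0.171 MN·m per $
Concrete ranks first.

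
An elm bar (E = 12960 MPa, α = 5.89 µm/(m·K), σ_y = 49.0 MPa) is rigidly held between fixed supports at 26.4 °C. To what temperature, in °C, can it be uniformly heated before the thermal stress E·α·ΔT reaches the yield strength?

668 °C

E = 12960 MPa = 12.96 GPa.
E·α·ΔT = 49.00 MPa ⇒ ΔT = 49.00 / (12.96×10³ × 5.89×10⁻⁶) = 641.9 K.
T = 26.4 + 641.9 = 668.3 °C.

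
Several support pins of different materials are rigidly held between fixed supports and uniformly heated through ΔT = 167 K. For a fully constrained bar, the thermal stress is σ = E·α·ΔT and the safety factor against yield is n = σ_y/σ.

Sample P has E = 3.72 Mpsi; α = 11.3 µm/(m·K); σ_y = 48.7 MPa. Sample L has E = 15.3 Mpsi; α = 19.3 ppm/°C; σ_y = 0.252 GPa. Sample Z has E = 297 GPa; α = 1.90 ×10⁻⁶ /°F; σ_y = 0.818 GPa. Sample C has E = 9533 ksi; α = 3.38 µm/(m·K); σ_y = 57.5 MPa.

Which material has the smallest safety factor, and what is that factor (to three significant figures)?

With everything in SI (GPa, ×10⁻⁶/K, MPa):
  sample P: E = 25.65, α = 11.3, σ_y = 48.70 → σ = 48.4 MPa, n = 1.01
  sample L: E = 105.5, α = 19.3, σ_y = 252.0 → σ = 340 MPa, n = 0.741
  sample Z: E = 297.0, α = 3.42, σ_y = 818.0 → σ = 170 MPa, n = 4.82
  sample C: E = 65.73, α = 3.38, σ_y = 57.50 → σ = 37.1 MPa, n = 1.55
Sample L has the lowest safety factor, n = 0.741.

sample L, n = 0.741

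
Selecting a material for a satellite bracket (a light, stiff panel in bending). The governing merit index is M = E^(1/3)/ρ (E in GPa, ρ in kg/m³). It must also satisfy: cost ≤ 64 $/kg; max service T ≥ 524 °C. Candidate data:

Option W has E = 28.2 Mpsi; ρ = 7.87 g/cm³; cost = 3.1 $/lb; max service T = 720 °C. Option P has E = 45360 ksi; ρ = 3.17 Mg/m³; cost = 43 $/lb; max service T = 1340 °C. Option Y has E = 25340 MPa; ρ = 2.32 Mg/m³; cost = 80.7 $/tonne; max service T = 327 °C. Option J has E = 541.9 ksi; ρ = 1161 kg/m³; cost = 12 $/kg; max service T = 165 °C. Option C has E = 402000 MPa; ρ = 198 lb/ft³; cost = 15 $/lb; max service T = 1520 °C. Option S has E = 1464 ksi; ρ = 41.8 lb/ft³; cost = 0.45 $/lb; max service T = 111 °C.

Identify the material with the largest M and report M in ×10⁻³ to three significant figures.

Screen on constraints: cost ≤ 64 $/kg; max service T ≥ 524 °C. Survivors: option W, option C.
Putting every candidate on a common basis:
  option W: E = 194.4 GPa, ρ = 7870 kg/m³
  option C: E = 402.0 GPa, ρ = 3172 kg/m³
  option C: M = 2.33×10⁻³
  option W: M = 0.736×10⁻³
Option C has the largest M.

option C, M = 2.33×10⁻³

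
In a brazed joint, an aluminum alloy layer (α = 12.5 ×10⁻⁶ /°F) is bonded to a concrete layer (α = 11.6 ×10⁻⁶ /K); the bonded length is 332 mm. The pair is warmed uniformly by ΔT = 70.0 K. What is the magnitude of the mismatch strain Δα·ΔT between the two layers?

aluminum alloy: α = 12.5×10⁻⁶/°F × 9/5 = 22.5×10⁻⁶/K.
Δα = |22.5 − 11.6|×10⁻⁶/K = 10.9×10⁻⁶/K.
Mismatch strain = Δα·ΔT = 10.9×10⁻⁶ × 70.0 = 7.63×10⁻⁴.

7.63×10⁻⁴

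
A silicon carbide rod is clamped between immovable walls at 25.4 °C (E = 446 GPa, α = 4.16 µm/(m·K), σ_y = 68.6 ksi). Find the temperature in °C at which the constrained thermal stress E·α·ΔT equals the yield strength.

280 °C

σ_y = 68.6 ksi = 473.0 MPa.
E·α·ΔT = 473.0 MPa ⇒ ΔT = 473.0 / (446.0×10³ × 4.16×10⁻⁶) = 254.9 K.
T = 25.4 + 254.9 = 280.3 °C.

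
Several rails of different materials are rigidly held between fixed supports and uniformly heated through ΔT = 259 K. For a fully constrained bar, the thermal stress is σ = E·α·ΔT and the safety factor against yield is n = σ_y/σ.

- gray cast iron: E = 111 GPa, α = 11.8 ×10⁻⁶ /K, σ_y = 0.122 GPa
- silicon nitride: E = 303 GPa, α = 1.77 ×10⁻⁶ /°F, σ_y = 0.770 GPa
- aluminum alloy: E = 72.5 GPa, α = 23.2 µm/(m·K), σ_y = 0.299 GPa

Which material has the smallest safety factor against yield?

gray cast iron

Converting E to GPa, α to ×10⁻⁶/K, σ_y to MPa, then σ and n for each:
  gray cast iron: E = 111.0, α = 11.8, σ_y = 122.0 → σ = 339 MPa, n = 0.360
  silicon nitride: E = 303.0, α = 3.19, σ_y = 770.0 → σ = 250 MPa, n = 3.08
  aluminum alloy: E = 72.50, α = 23.2, σ_y = 299.0 → σ = 436 MPa, n = 0.686
Smallest n: gray cast iron with n = 0.360.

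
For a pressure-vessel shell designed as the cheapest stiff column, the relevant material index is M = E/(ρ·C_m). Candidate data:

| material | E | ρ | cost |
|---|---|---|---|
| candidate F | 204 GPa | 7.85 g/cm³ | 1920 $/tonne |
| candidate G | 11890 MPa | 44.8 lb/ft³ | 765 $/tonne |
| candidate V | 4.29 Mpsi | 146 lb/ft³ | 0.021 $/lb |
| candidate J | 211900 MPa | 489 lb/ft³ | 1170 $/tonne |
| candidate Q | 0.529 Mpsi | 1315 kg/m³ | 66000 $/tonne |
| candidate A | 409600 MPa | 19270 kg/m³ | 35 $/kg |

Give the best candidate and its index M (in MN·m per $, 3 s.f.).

candidate V, M = 273 MN·m per $

In SI units:
  candidate F: E = 204.0 GPa, ρ = 7850 kg/m³, cost = 1.920 $/kg
  candidate G: E = 11.89 GPa, ρ = 717.6 kg/m³, cost = 0.7650 $/kg
  candidate V: E = 29.58 GPa, ρ = 2339 kg/m³, cost = 0.04630 $/kg
  candidate J: E = 211.9 GPa, ρ = 7833 kg/m³, cost = 1.170 $/kg
  candidate Q: E = 3.647 GPa, ρ = 1315 kg/m³, cost = 66.00 $/kg
  candidate A: E = 409.6 GPa, ρ = 19270 kg/m³, cost = 35.00 $/kg
  candidate V: M = 273 MN·m per $
  candidate J: M = 23.1 MN·m per $
  candidate G: M = 21.7 MN·m per $
  candidate F: M = 13.5 MN·m per $
  candidate A: M = 0.607 MN·m per $
  candidate Q: M = 0.0420 MN·m per $
Highest index: candidate V.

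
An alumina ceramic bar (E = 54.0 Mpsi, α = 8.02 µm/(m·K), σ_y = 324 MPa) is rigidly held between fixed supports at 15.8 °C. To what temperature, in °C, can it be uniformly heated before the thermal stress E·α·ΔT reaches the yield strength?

E = 54.0 Mpsi = 372.3 GPa.
E·α·ΔT = 324.0 MPa ⇒ ΔT = 324.0 / (372.3×10³ × 8.02×10⁻⁶) = 108.5 K.
T = 15.8 + 108.5 = 124.3 °C.

124 °C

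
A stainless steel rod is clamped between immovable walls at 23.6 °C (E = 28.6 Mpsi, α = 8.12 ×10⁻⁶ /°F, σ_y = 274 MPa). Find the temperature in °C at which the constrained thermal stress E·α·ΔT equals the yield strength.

E = 28.6 Mpsi = 197.2 GPa.
α = 8.12×10⁻⁶/°F × 9/5 = 14.6×10⁻⁶/K.
E·α·ΔT = 274.0 MPa ⇒ ΔT = 274.0 / (197.2×10³ × 14.6×10⁻⁶) = 95.07 K.
T = 23.6 + 95.07 = 118.7 °C.

119 °C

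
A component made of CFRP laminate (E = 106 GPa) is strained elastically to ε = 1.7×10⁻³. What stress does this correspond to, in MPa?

σ = E·ε = 106000 MPa × 1.7×10⁻³ = 180 MPa.

180 MPa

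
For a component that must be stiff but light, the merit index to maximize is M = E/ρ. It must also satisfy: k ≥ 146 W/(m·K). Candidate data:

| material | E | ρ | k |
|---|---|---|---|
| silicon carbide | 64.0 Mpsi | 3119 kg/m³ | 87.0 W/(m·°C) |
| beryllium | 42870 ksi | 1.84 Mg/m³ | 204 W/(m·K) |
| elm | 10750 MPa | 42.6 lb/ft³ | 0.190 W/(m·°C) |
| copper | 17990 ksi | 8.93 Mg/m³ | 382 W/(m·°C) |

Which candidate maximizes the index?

Screen on constraints: k ≥ 146 W/(m·K). Survivors: beryllium, copper.
In SI units:
  beryllium: E = 295.6 GPa, ρ = 1840 kg/m³
  copper: E = 124.0 GPa, ρ = 8930 kg/m³
  beryllium: M = 161 MN·m/kg
  copper: M = 13.9 MN·m/kg
Beryllium has the largest M.

beryllium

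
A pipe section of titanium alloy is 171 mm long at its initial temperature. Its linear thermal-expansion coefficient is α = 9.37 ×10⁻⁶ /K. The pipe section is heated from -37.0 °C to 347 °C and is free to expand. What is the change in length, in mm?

0.615 mm

ΔT = 347 − (-37.0) = 384.0 K.
ΔL = α·L₀·ΔT = 9.37×10⁻⁶ × 171 mm × 384.0 K = 0.615 mm.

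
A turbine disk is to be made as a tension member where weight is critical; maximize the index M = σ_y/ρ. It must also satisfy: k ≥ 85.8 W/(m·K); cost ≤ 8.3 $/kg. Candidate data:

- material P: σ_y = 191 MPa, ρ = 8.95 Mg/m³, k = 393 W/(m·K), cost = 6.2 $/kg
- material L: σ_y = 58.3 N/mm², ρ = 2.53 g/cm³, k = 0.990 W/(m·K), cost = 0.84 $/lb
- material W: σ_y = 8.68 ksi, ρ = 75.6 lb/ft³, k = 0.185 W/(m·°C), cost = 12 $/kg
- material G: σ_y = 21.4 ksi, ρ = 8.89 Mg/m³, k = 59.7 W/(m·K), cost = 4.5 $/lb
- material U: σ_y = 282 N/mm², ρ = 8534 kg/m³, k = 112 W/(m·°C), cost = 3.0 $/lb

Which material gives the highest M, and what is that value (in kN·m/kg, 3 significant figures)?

material U, M = 33.0 kN·m/kg

Screen on constraints: k ≥ 85.8 W/(m·K); cost ≤ 8.3 $/kg. Survivors: material P, material U.
In SI units:
  material P: σ_y = 191.0 MPa, ρ = 8950 kg/m³
  material U: σ_y = 282.0 MPa, ρ = 8534 kg/m³
  material U: M = 33.0 kN·m/kg
  material P: M = 21.3 kN·m/kg
Material U has the largest M.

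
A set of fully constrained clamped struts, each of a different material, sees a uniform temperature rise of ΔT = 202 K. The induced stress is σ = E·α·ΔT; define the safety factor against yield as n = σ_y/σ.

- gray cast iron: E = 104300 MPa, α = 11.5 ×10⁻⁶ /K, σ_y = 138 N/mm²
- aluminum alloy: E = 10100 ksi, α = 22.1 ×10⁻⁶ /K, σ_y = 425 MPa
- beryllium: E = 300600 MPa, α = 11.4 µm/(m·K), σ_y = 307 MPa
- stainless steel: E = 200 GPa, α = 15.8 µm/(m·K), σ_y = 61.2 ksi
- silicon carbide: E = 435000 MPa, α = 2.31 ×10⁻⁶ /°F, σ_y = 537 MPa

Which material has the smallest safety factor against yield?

beryllium

Per material, after unit conversion:
  gray cast iron: E = 104.3, α = 11.5, σ_y = 138.0 → σ = 242 MPa, n = 0.570
  aluminum alloy: E = 69.64, α = 22.1, σ_y = 425.0 → σ = 311 MPa, n = 1.37
  beryllium: E = 300.6, α = 11.4, σ_y = 307.0 → σ = 692 MPa, n = 0.443
  stainless steel: E = 200.0, α = 15.8, σ_y = 422.0 → σ = 638 MPa, n = 0.661
  silicon carbide: E = 435.0, α = 4.16, σ_y = 537.0 → σ = 365 MPa, n = 1.47
Smallest n: beryllium with n = 0.443.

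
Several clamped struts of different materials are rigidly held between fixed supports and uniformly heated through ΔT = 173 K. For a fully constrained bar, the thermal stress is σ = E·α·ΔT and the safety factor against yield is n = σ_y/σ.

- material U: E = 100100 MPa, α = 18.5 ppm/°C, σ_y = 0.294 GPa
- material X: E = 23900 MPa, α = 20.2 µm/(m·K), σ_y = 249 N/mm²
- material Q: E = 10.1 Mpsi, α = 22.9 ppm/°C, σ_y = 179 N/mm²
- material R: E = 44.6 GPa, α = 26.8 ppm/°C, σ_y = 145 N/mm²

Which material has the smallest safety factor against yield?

material Q

Converting E to GPa, α to ×10⁻⁶/K, σ_y to MPa, then σ and n for each:
  material U: E = 100.1, α = 18.5, σ_y = 294.0 → σ = 320 MPa, n = 0.918
  material X: E = 23.90, α = 20.2, σ_y = 249.0 → σ = 83.5 MPa, n = 2.98
  material Q: E = 69.64, α = 22.9, σ_y = 179.0 → σ = 276 MPa, n = 0.649
  material R: E = 44.60, α = 26.8, σ_y = 145.0 → σ = 207 MPa, n = 0.701
Material Q has the lowest safety factor, n = 0.649.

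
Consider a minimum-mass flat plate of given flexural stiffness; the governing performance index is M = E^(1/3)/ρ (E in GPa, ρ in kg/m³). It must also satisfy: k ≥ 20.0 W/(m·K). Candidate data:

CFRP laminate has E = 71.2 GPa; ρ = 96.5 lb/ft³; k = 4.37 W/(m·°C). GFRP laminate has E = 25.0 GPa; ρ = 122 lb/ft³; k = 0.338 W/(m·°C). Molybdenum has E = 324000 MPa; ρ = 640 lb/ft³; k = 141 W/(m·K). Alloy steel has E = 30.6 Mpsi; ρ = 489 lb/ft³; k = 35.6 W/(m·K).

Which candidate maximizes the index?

Screen on constraints: k ≥ 20.0 W/(m·K). Survivors: molybdenum, alloy steel.
In SI units:
  molybdenum: E = 324.0 GPa, ρ = 10250 kg/m³
  alloy steel: E = 211.0 GPa, ρ = 7833 kg/m³
  alloy steel: M = 0.760×10⁻³
  molybdenum: M = 0.670×10⁻³
Alloy steel has the largest M.

alloy steel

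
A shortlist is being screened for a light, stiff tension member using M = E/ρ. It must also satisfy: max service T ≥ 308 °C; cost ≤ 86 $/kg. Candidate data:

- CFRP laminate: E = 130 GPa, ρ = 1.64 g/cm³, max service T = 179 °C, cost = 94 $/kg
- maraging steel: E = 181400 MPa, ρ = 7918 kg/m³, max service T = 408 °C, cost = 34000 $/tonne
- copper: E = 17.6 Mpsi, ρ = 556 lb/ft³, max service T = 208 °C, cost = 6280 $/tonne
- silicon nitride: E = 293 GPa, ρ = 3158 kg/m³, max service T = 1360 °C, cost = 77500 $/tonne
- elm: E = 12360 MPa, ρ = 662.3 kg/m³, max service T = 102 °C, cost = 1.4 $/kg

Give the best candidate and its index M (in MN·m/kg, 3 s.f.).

Screen on constraints: max service T ≥ 308 °C; cost ≤ 86 $/kg. Survivors: maraging steel, silicon nitride.
In SI units:
  maraging steel: E = 181.4 GPa, ρ = 7918 kg/m³
  silicon nitride: E = 293.0 GPa, ρ = 3158 kg/m³
  silicon nitride: M = 92.8 MN·m/kg
  maraging steel: M = 22.9 MN·m/kg
Silicon nitride ranks first.

silicon nitride, M = 92.8 MN·m/kg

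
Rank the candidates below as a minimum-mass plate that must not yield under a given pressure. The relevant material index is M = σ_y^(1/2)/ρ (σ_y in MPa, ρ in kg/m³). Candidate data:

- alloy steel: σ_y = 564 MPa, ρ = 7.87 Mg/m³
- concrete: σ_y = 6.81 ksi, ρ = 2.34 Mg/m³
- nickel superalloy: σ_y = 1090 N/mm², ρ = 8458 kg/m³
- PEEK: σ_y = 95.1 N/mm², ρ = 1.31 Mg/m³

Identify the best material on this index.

PEEK

In SI units:
  alloy steel: σ_y = 564.0 MPa, ρ = 7870 kg/m³
  concrete: σ_y = 46.95 MPa, ρ = 2340 kg/m³
  nickel superalloy: σ_y = 1090 MPa, ρ = 8458 kg/m³
  PEEK: σ_y = 95.10 MPa, ρ = 1310 kg/m³
  PEEK: M = 7.44×10⁻³
  nickel superalloy: M = 3.90×10⁻³
  alloy steel: M = 3.02×10⁻³
  concrete: M = 2.93×10⁻³
PEEK has the largest M.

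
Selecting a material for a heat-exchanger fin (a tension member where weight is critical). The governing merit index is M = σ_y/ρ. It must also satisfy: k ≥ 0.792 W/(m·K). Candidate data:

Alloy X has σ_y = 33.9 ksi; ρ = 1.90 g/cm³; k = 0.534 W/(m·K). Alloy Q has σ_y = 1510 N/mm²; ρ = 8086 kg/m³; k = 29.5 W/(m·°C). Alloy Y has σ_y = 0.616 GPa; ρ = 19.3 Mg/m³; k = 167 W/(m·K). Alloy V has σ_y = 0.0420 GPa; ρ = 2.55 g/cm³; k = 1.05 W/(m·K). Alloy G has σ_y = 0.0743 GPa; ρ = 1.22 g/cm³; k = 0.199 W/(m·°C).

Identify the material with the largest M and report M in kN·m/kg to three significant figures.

alloy Q, M = 187 kN·m/kg

Screen on constraints: k ≥ 0.792 W/(m·K). Survivors: alloy Q, alloy Y, alloy V.
Putting every candidate on a common basis:
  alloy Q: σ_y = 1510 MPa, ρ = 8086 kg/m³
  alloy Y: σ_y = 616.0 MPa, ρ = 19300 kg/m³
  alloy V: σ_y = 42.00 MPa, ρ = 2550 kg/m³
  alloy Q: M = 187 kN·m/kg
  alloy Y: M = 31.9 kN·m/kg
  alloy V: M = 16.5 kN·m/kg
The maximum is for alloy Q.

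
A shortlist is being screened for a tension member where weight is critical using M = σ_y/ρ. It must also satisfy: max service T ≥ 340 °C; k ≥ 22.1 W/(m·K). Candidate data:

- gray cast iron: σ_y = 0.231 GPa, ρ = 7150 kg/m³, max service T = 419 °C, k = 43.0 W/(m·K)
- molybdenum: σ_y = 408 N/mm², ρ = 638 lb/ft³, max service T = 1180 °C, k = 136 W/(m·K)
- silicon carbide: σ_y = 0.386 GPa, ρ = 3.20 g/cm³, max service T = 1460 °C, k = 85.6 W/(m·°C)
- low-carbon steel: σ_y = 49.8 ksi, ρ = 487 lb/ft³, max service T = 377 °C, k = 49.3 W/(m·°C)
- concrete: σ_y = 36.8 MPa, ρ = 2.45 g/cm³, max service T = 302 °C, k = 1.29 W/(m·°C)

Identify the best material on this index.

Screen on constraints: max service T ≥ 340 °C; k ≥ 22.1 W/(m·K). Survivors: gray cast iron, molybdenum, silicon carbide, low-carbon steel.
After converting to SI:
  gray cast iron: σ_y = 231.0 MPa, ρ = 7150 kg/m³
  molybdenum: σ_y = 408.0 MPa, ρ = 10220 kg/m³
  silicon carbide: σ_y = 386.0 MPa, ρ = 3200 kg/m³
  low-carbon steel: σ_y = 343.4 MPa, ρ = 7801 kg/m³
  silicon carbide: M = 121 kN·m/kg
  low-carbon steel: M = 44.0 kN·m/kg
  molybdenum: M = 39.9 kN·m/kg
  gray cast iron: M = 32.3 kN·m/kg
Highest index: silicon carbide.

silicon carbide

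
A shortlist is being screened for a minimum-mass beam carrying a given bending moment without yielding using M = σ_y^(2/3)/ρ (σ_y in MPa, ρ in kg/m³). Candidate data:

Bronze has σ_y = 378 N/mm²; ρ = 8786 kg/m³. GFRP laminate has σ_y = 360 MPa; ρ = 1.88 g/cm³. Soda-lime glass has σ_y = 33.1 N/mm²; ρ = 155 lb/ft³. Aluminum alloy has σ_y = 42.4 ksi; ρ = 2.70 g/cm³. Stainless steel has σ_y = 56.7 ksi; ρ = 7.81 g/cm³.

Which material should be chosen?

In SI units:
  bronze: σ_y = 378.0 MPa, ρ = 8786 kg/m³
  GFRP laminate: σ_y = 360.0 MPa, ρ = 1880 kg/m³
  soda-lime glass: σ_y = 33.10 MPa, ρ = 2483 kg/m³
  aluminum alloy: σ_y = 292.3 MPa, ρ = 2700 kg/m³
  stainless steel: σ_y = 390.9 MPa, ρ = 7810 kg/m³
  GFRP laminate: M = 26.9×10⁻³
  aluminum alloy: M = 16.3×10⁻³
  stainless steel: M = 6.85×10⁻³
  bronze: M = 5.95×10⁻³
  soda-lime glass: M = 4.15×10⁻³
Highest index: GFRP laminate.

GFRP laminate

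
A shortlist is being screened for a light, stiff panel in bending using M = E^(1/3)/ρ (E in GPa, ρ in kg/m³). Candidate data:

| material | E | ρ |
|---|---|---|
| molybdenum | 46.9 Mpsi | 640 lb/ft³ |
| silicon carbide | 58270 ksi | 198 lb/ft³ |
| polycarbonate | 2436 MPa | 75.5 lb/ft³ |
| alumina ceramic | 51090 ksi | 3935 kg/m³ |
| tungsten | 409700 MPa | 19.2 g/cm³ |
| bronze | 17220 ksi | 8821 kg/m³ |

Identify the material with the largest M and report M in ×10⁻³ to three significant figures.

Normalizing units and computing the index:
  molybdenum: E = 323.4 GPa, ρ = 10250 kg/m³
  silicon carbide: E = 401.8 GPa, ρ = 3172 kg/m³
  polycarbonate: E = 2.436 GPa, ρ = 1209 kg/m³
  alumina ceramic: E = 352.3 GPa, ρ = 3935 kg/m³
  tungsten: E = 409.7 GPa, ρ = 19200 kg/m³
  bronze: E = 118.7 GPa, ρ = 8821 kg/m³
  silicon carbide: M = 2.33×10⁻³
  alumina ceramic: M = 1.79×10⁻³
  polycarbonate: M = 1.11×10⁻³
  molybdenum: M = 0.670×10⁻³
  bronze: M = 0.557×10⁻³
  tungsten: M = 0.387×10⁻³
Highest index: silicon carbide.

silicon carbide, M = 2.33×10⁻³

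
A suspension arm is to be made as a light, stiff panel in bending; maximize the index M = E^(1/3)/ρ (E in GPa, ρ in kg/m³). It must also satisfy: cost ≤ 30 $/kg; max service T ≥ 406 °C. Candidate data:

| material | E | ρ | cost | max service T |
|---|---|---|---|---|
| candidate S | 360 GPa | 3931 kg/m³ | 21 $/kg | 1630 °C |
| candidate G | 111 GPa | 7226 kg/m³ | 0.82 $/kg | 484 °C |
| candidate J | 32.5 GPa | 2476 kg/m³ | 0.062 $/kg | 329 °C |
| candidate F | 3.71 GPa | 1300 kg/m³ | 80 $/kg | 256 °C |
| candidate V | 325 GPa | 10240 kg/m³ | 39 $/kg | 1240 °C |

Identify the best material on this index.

candidate S

Screen on constraints: cost ≤ 30 $/kg; max service T ≥ 406 °C. Survivors: candidate S, candidate G.
Evaluate M for each candidate:
  candidate S: M = 1.81×10⁻³
  candidate G: M = 0.665×10⁻³
Candidate S ranks first.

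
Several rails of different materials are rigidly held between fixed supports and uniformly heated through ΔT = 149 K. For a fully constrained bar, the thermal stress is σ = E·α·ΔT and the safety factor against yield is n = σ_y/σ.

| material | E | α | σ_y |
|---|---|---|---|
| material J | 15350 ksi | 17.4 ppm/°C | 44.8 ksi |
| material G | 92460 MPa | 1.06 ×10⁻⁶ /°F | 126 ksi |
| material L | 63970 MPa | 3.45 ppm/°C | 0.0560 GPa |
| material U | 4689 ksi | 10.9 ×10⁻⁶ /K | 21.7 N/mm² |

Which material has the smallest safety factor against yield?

Converting E to GPa, α to ×10⁻⁶/K, σ_y to MPa, then σ and n for each:
  material J: E = 105.8, α = 17.4, σ_y = 308.9 → σ = 274 MPa, n = 1.13
  material G: E = 92.46, α = 1.91, σ_y = 868.7 → σ = 26.3 MPa, n = 33.0
  material L: E = 63.97, α = 3.45, σ_y = 56.00 → σ = 32.9 MPa, n = 1.70
  material U: E = 32.33, α = 10.9, σ_y = 21.70 → σ = 52.5 MPa, n = 0.413
Material U has the lowest safety factor, n = 0.413.

material U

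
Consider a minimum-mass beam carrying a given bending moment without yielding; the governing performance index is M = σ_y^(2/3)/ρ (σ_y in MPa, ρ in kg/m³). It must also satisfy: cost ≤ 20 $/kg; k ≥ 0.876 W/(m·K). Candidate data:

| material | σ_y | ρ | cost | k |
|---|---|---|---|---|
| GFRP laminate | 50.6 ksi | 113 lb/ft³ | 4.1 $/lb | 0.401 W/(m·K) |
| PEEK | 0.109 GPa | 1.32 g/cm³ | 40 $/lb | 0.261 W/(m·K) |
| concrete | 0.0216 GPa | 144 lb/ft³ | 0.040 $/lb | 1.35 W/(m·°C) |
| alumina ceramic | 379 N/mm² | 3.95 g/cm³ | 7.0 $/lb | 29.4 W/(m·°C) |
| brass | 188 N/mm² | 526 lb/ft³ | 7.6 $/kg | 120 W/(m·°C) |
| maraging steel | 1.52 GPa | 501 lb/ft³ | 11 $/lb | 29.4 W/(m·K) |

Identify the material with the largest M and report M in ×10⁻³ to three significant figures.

Screen on constraints: cost ≤ 20 $/kg; k ≥ 0.876 W/(m·K). Survivors: concrete, alumina ceramic, brass.
Normalizing units and computing the index:
  concrete: σ_y = 21.60 MPa, ρ = 2307 kg/m³
  alumina ceramic: σ_y = 379.0 MPa, ρ = 3950 kg/m³
  brass: σ_y = 188.0 MPa, ρ = 8426 kg/m³
  alumina ceramic: M = 13.3×10⁻³
  brass: M = 3.89×10⁻³
  concrete: M = 3.36×10⁻³
The maximum is for alumina ceramic.

alumina ceramic, M = 13.3×10⁻³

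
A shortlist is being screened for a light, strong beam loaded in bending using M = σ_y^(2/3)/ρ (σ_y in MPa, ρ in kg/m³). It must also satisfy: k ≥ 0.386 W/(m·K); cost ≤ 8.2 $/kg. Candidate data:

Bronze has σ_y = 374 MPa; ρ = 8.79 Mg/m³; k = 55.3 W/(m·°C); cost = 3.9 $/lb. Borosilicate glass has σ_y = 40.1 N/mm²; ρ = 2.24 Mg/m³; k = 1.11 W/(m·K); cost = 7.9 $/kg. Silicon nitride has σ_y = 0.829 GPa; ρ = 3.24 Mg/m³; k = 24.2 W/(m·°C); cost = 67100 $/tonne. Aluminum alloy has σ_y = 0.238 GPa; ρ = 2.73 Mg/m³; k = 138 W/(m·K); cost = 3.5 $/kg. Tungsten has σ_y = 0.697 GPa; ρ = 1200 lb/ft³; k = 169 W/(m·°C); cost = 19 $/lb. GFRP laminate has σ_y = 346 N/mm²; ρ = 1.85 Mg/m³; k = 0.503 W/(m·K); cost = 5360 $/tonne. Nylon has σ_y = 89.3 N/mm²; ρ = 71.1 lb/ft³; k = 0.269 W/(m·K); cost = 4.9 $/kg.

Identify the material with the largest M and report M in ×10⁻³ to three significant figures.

Screen on constraints: k ≥ 0.386 W/(m·K); cost ≤ 8.2 $/kg. Survivors: borosilicate glass, aluminum alloy, GFRP laminate.
Convert each candidate to consistent units, then evaluate M:
  borosilicate glass: σ_y = 40.10 MPa, ρ = 2240 kg/m³
  aluminum alloy: σ_y = 238.0 MPa, ρ = 2730 kg/m³
  GFRP laminate: σ_y = 346.0 MPa, ρ = 1850 kg/m³
  GFRP laminate: M = 26.6×10⁻³
  aluminum alloy: M = 14.1×10⁻³
  borosilicate glass: M = 5.23×10⁻³
GFRP laminate has the largest M.

GFRP laminate, M = 26.6×10⁻³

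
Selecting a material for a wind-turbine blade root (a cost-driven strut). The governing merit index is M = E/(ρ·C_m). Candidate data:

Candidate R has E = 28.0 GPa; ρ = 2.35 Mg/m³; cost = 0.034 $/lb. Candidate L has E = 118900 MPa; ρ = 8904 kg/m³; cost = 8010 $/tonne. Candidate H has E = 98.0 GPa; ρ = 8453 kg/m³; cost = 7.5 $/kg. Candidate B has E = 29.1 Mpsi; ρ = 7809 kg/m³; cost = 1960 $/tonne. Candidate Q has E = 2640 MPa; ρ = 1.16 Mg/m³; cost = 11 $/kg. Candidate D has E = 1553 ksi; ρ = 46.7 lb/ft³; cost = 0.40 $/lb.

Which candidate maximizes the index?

Putting every candidate on a common basis:
  candidate R: E = 28.00 GPa, ρ = 2350 kg/m³, cost = 0.07496 $/kg
  candidate L: E = 118.9 GPa, ρ = 8904 kg/m³, cost = 8.010 $/kg
  candidate H: E = 98.00 GPa, ρ = 8453 kg/m³, cost = 7.500 $/kg
  candidate B: E = 200.6 GPa, ρ = 7809 kg/m³, cost = 1.960 $/kg
  candidate Q: E = 2.640 GPa, ρ = 1160 kg/m³, cost = 11.00 $/kg
  candidate D: E = 10.71 GPa, ρ = 748.1 kg/m³, cost = 0.8818 $/kg
  candidate R: M = 159 MN·m per $
  candidate D: M = 16.2 MN·m per $
  candidate B: M = 13.1 MN·m per $
  candidate L: M = 1.67 MN·m per $
  candidate H: M = 1.55 MN·m per $
  candidate Q: M = 0.207 MN·m per $
Candidate R has the largest M.

candidate R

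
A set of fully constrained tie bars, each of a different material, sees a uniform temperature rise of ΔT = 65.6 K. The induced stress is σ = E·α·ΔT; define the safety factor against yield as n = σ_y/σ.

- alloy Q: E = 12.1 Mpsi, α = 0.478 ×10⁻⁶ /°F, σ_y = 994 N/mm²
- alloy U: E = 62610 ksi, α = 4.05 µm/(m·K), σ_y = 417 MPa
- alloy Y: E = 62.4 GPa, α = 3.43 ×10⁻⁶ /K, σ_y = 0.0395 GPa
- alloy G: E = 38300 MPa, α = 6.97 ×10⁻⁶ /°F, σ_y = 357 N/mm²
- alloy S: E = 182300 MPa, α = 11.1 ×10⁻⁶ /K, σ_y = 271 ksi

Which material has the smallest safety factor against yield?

alloy Y

With everything in SI (GPa, ×10⁻⁶/K, MPa):
  alloy Q: E = 83.43, α = 0.860, σ_y = 994.0 → σ = 4.71 MPa, n = 211
  alloy U: E = 431.7, α = 4.05, σ_y = 417.0 → σ = 115 MPa, n = 3.64
  alloy Y: E = 62.40, α = 3.43, σ_y = 39.50 → σ = 14.0 MPa, n = 2.81
  alloy G: E = 38.30, α = 12.5, σ_y = 357.0 → σ = 31.5 MPa, n = 11.3
  alloy S: E = 182.3, α = 11.1, σ_y = 1868 → σ = 133 MPa, n = 14.1
The minimum is alloy Y at n = 2.81.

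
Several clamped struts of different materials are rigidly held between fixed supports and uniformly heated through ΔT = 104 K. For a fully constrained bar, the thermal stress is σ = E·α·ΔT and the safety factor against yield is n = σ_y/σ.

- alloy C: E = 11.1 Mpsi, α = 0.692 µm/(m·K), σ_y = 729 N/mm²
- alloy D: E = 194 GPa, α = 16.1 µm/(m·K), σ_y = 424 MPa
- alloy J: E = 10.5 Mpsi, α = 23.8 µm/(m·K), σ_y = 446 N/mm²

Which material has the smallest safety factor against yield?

alloy D

With everything in SI (GPa, ×10⁻⁶/K, MPa):
  alloy C: E = 76.53, α = 0.692, σ_y = 729.0 → σ = 5.51 MPa, n = 132
  alloy D: E = 194.0, α = 16.1, σ_y = 424.0 → σ = 325 MPa, n = 1.31
  alloy J: E = 72.39, α = 23.8, σ_y = 446.0 → σ = 179 MPa, n = 2.49
Smallest n: alloy D with n = 1.31.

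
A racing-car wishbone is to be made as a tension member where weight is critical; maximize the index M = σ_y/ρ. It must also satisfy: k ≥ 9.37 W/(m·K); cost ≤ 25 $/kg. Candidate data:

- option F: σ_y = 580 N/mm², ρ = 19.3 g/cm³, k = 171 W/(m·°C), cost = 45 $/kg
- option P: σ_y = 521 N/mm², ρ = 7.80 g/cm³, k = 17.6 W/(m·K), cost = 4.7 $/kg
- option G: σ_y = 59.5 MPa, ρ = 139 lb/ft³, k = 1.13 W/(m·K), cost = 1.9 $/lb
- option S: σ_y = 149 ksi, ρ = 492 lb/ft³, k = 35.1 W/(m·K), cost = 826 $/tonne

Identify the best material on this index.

Screen on constraints: k ≥ 9.37 W/(m·K); cost ≤ 25 $/kg. Survivors: option P, option S.
Normalizing units and computing the index:
  option P: σ_y = 521.0 MPa, ρ = 7800 kg/m³
  option S: σ_y = 1027 MPa, ρ = 7881 kg/m³
  option S: M = 130 kN·m/kg
  option P: M = 66.8 kN·m/kg
Option S has the largest M.

option S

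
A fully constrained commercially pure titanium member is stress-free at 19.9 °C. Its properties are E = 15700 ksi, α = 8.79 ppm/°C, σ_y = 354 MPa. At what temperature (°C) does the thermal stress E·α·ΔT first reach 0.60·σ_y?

E = 15700 ksi = 108.2 GPa.
E·α·ΔT = 212.4 MPa ⇒ ΔT = 212.4 / (108.2×10³ × 8.79×10⁻⁶) = 223.2 K.
T = 19.9 + 223.2 = 243.1 °C.

243 °C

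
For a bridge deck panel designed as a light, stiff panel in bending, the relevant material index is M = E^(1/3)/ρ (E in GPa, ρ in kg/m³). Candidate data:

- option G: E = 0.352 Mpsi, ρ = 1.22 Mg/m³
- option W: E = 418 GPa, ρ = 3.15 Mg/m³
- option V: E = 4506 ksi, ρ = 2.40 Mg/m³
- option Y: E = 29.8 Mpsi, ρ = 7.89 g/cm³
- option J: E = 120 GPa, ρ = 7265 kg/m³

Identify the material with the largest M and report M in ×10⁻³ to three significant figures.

option W, M = 2.37×10⁻³

Convert each candidate to consistent units, then evaluate M:
  option G: E = 2.427 GPa, ρ = 1220 kg/m³
  option W: E = 418.0 GPa, ρ = 3150 kg/m³
  option V: E = 31.07 GPa, ρ = 2400 kg/m³
  option Y: E = 205.5 GPa, ρ = 7890 kg/m³
  option J: E = 120.0 GPa, ρ = 7265 kg/m³
  option W: M = 2.37×10⁻³
  option V: M = 1.31×10⁻³
  option G: M = 1.10×10⁻³
  option Y: M = 0.748×10⁻³
  option J: M = 0.679×10⁻³
The maximum is for option W.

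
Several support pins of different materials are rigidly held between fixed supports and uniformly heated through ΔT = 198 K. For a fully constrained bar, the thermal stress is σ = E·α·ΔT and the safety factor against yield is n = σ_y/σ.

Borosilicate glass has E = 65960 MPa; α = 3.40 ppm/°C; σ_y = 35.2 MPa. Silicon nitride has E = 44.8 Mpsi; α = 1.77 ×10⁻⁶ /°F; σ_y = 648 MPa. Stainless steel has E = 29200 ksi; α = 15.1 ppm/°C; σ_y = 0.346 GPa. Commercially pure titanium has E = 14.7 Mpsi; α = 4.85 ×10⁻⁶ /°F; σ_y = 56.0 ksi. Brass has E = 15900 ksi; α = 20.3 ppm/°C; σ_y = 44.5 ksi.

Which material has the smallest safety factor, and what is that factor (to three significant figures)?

Per material, after unit conversion:
  borosilicate glass: E = 65.96, α = 3.40, σ_y = 35.20 → σ = 44.4 MPa, n = 0.793
  silicon nitride: E = 308.9, α = 3.19, σ_y = 648.0 → σ = 195 MPa, n = 3.33
  stainless steel: E = 201.3, α = 15.1, σ_y = 346.0 → σ = 602 MPa, n = 0.575
  commercially pure titanium: E = 101.4, α = 8.73, σ_y = 386.1 → σ = 175 MPa, n = 2.20
  brass: E = 109.6, α = 20.3, σ_y = 306.8 → σ = 441 MPa, n = 0.696
Smallest n: stainless steel with n = 0.575.

stainless steel, n = 0.575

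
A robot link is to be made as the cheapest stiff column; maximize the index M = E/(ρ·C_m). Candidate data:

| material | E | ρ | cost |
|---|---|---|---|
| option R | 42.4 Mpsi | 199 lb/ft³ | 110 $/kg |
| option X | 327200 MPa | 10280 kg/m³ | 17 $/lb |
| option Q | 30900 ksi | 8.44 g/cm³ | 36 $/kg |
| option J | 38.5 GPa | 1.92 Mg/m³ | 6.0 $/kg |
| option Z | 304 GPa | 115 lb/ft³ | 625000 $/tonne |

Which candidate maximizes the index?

Convert each candidate to consistent units, then evaluate M:
  option R: E = 292.3 GPa, ρ = 3188 kg/m³, cost = 110.0 $/kg
  option X: E = 327.2 GPa, ρ = 10280 kg/m³, cost = 37.48 $/kg
  option Q: E = 213.0 GPa, ρ = 8440 kg/m³, cost = 36.00 $/kg
  option J: E = 38.50 GPa, ρ = 1920 kg/m³, cost = 6.000 $/kg
  option Z: E = 304.0 GPa, ρ = 1842 kg/m³, cost = 625.0 $/kg
  option J: M = 3.34 MN·m per $
  option X: M = 0.849 MN·m per $
  option R: M = 0.834 MN·m per $
  option Q: M = 0.701 MN·m per $
  option Z: M = 0.264 MN·m per $
Option J has the largest M.

option J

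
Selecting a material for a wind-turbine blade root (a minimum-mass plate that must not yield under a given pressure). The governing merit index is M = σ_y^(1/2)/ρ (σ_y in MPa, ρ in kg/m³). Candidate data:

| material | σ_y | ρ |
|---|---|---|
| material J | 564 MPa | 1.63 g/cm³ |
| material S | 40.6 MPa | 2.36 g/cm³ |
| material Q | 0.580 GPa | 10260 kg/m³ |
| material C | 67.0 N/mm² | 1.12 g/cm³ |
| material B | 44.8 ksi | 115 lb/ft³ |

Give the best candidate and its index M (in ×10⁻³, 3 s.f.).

After converting to SI:
  material J: σ_y = 564.0 MPa, ρ = 1630 kg/m³
  material S: σ_y = 40.60 MPa, ρ = 2360 kg/m³
  material Q: σ_y = 580.0 MPa, ρ = 10260 kg/m³
  material C: σ_y = 67.00 MPa, ρ = 1120 kg/m³
  material B: σ_y = 308.9 MPa, ρ = 1842 kg/m³
  material J: M = 14.6×10⁻³
  material B: M = 9.54×10⁻³
  material C: M = 7.31×10⁻³
  material S: M = 2.70×10⁻³
  material Q: M = 2.35×10⁻³
The maximum is for material J.

material J, M = 14.6×10⁻³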